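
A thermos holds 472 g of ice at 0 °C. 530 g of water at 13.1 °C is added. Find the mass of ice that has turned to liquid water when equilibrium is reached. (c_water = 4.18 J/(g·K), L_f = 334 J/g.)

m_melted ≈ 86.9 g

Water can give up m c ΔT = 530·4.18·13.1 = 29022 J before reaching 0 °C.
Fully melting the ice requires m_ice L_f = 472·334 = 157648 J.
29022 J < 157648 J, so only part of the ice melts and the system sits at 0 °C.
Mass melted = 29022/334 ≈ 86.89 g.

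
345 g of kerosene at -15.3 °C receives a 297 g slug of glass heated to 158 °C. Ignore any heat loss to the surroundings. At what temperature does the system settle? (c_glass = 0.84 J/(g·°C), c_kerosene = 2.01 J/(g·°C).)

Conservation of energy gives ΣQ = 0:
297·0.84·(T − 158) + 345·2.01·(T − (-15.3)) = 0
(249.48 + 693.45) T = 249.48·158 + 693.45·(-15.3)
T = 28808/942.93 ≈ 30.55 °C

T_f ≈ 30.6 °C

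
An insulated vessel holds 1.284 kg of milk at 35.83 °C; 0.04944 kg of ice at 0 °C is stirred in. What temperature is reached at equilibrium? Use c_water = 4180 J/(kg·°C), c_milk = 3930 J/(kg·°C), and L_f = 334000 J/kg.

Taking heat into each body as positive, Σ m c ΔT = 0:
fusion: m_ice L_f = 0.04944×334000 = 16513
  meltwater 0→T: 0.04944×4180×T = 206.66 T
  milk: 5046.1(T − 35.83)
5252.8 T = 180802 − 16513 = 164290
T ≈ 31.28 °C (positive, so assuming full melt was valid).

T_f ≈ 31.3 °C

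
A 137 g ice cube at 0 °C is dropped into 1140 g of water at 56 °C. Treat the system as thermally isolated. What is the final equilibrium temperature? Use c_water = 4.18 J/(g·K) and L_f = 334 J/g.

T_f ≈ 41.4 °C

Sum of m c ΔT and latent-heat terms is zero:
melt ice: 137·334 = 45758; meltwater 0→T: 137·4.18·T = 572.66 T; water cools: 1140·4.18·(T − 56) = 4765.2(T − 56)
5337.9 T = 266851 − 45758 = 221093
T ≈ 41.42 °C — above 0 °C, consistent with complete melting.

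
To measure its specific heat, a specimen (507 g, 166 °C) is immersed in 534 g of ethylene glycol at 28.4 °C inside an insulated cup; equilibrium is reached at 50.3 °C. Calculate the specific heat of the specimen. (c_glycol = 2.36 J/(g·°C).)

c ≈ 0.47 J/(g·°C)

Setting the total heat transfer to zero:
507×c×(50.3 − 166) + 534×2.36×(50.3 − 28.4) = 0
-58660 c = -27599
c = -27599/-58660 ≈ 0.4705 J/(g·°C)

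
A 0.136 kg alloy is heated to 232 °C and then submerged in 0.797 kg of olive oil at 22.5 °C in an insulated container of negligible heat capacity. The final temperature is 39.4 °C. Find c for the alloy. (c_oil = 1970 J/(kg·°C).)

m_s c (T_s − T_f) = m_oil c_oil (T_f − T_0):
0.136×c×(232 − 39.4) = 0.797×1970×(39.4 − 22.5)
26.19 c = 26535  ⇒  c ≈ 1013 J/(kg·°C)

c ≈ 1010 J/(kg·°C)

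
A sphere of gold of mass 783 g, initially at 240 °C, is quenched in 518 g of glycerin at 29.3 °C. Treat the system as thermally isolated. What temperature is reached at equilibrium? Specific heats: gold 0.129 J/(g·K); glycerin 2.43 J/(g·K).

Energy conservation, ΣQ = 0:
783·0.129·(T − 240) + 518·2.43·(T − 29.3) = 0
101.01(T − 240) + 1258.7(T − 29.3) = 0
1359.7 T = 61123
T = 61123 / 1359.7 = 45 °C

T_f ≈ 45.0 °C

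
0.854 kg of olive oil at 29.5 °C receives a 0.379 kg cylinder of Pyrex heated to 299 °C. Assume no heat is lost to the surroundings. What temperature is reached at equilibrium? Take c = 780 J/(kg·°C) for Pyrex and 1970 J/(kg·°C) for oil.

Set heat shed by the hot body equal to heat absorbed by the cold body:
0.379·780·(299 − T) = 0.854·1970·(T − 29.5)
295.62(299 − T) = 1682.4(T − 29.5)
1978 T = 138021  ⇒  T ≈ 69.78 °C

T_f ≈ 69.8 °C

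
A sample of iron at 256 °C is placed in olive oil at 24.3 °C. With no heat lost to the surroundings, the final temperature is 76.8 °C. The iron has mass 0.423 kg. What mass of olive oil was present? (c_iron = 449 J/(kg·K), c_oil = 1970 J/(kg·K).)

m ≈ 0.329 kg

Taking heat into each body as positive, Σ m c ΔT = 0:
0.423×449×(76.8 − 256) + m×1970×(76.8 − 24.3) = 0
103425 m = 34035
m = 34035/103425 ≈ 0.3291 kg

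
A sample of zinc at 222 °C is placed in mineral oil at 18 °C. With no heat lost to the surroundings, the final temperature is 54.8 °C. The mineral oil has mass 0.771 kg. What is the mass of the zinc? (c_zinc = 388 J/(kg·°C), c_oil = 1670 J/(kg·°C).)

m ≈ 0.73 kg

Heat lost by the zinc = heat gained by the oil:
m·388·(222 − 54.8) = 0.771·1670·(54.8 − 18)
64874 m = 47383  ⇒  m ≈ 0.7304 kg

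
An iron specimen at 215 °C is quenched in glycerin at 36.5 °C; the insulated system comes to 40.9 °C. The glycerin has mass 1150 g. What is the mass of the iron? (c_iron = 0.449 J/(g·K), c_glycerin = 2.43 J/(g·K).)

m ≈ 157 g

Heat lost by the iron = heat gained by the glycerin:
m·0.449·(215 − 40.9) = 1150·2.43·(40.9 − 36.5)
78.17 m = 12296  ⇒  m ≈ 157.3 g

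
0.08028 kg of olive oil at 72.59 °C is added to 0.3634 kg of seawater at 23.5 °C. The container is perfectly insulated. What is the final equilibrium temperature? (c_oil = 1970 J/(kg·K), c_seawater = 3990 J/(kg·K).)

T_f is the heat-capacity-weighted average of the initial temperatures:
T_f = (158.15·72.59 + 1450·23.5) / (158.15 + 1450)
    = 45554 / 1608.1 ≈ 28.33 °C

T_f ≈ 28.3 °C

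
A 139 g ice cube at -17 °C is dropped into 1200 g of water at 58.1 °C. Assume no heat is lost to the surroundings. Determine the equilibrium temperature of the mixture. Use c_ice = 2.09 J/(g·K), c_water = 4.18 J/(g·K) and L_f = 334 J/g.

T_f ≈ 42.9 °C

Heat gained plus heat lost sum to zero:
warm ice to 0 °C: 139×2.09×(0 − (-17)) = 4938.7
  melt ice: 139×334 = 46426
  warm the meltwater: 581.02 T
  water: 5016(T − 58.1)
5597 T = 291430 − 51365 = 240065
T ≈ 42.89 °C. Since T > 0 °C, the all-ice-melts assumption holds.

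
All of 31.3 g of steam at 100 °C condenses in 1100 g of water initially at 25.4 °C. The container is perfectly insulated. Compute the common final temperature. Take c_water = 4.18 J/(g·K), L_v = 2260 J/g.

T_f ≈ 42.4 °C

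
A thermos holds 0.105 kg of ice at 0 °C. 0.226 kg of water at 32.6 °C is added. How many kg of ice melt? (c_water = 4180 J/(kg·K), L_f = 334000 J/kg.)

Heat available from the water dropping to 0 °C: 0.226·4180·32.6 = 30797 J.
Fully melting the ice requires m_ice L_f = 0.105·334000 = 35070 J.
That's not enough to melt it all — equilibrium is at 0 °C with ice remaining.
m_melt = 30797 / L_f = 0.09221 kg.

m_melted ≈ 0.0922 kg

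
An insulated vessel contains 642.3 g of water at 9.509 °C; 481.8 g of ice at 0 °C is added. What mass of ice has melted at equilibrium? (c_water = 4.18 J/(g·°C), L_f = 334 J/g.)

m_melted ≈ 76.4 g

Water can give up m c ΔT = 642.3×4.18×9.509 = 25530 J before reaching 0 °C.
Melting all 481.8 g of ice would need 481.8×334 = 160921 J.
That's not enough to melt it all — equilibrium is at 0 °C with ice remaining.
Mass melted = 25530/334 ≈ 76.44 g.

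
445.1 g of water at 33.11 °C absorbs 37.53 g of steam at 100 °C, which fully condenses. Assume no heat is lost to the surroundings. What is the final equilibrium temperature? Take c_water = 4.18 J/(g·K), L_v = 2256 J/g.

Energy balance with sensible and latent terms:
latent heat released on condensation: 37.53×2256 = 84668; condensed water 100 °C→T: 156.88(T − 100); water warms: 445.1×4.18×(T − 33.11) = 1860.5(T − 33.11)
2017.4 T = 84668 + 15688 + 61602 = 161957
T ≈ 80.28 °C (< 100 °C, so full condensation is consistent).

T_f ≈ 80.3 °C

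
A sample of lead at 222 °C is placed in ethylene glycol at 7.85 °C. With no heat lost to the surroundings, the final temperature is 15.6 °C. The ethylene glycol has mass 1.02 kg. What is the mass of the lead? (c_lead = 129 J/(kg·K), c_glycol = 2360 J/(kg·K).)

m ≈ 0.701 kg

Energy conservation, ΣQ = 0:
m×129×(15.6 − 222) + 1.02×2360×(15.6 − 7.85) = 0
-26626 m = -18656
m = -18656/-26626 ≈ 0.7007 kg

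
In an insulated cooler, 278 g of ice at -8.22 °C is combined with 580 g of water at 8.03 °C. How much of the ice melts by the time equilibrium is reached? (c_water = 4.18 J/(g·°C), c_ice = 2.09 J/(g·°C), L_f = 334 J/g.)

Cooling the water to 0 °C releases 580×4.18×8.03 = 19468 J.
Of that, 278×2.09×8.22 = 4776 J goes to bring the ice to 0 °C, leaving 14692 J.
Fully melting the ice requires m_ice L_f = 278×334 = 92852 J.
14692 J < 92852 J, so only part of the ice melts and the system sits at 0 °C.
m_melt = 14692 / L_f = 43.99 g.

m_melted ≈ 44 g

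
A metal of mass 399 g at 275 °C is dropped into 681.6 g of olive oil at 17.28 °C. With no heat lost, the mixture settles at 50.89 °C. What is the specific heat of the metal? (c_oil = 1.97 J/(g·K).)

c ≈ 0.505 J/(g·K)

Heat lost by the metal = heat gained by the oil:
399·c·(275 − 50.89) = 681.6·1.97·(50.89 − 17.28)
89420 c = 45130  ⇒  c ≈ 0.5047 J/(g·K)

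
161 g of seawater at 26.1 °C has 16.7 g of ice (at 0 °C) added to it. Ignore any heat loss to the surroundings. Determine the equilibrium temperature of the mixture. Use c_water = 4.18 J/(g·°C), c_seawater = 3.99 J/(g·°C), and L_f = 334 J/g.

T_f ≈ 15.7 °C

Let T be the final temperature. ΣQ_i = 0:
latent heat to melt: 16.7×334 = 5577.8; warm the meltwater: 69.81 T; seawater cools: 161×3.99×(T − 26.1) = 642.39(T − 26.1)
712.2 T = 16766 − 5577.8 = 11189
T ≈ 15.71 °C (positive, so assuming full melt was valid).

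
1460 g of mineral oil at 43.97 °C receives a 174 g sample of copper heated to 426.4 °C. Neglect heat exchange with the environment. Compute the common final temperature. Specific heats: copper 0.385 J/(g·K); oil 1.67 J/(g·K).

T_f ≈ 54.2 °C

T_f is the heat-capacity-weighted average of the initial temperatures:
T_f = (66.99×426.4 + 2438.2×43.97) / (66.99 + 2438.2)
    = 135772 / 2505.2 ≈ 54.20 °C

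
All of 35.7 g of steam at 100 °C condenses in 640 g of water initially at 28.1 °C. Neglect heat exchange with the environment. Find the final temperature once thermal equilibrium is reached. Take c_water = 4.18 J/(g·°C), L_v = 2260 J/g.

T_f ≈ 60.5 °C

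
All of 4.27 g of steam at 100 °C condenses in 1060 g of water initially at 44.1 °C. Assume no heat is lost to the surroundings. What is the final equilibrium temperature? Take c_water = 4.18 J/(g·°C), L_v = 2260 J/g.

T_f ≈ 46.5 °C

Conservation of energy gives ΣQ = 0:
condense steam: −4.27×2260 = −9650.2
  condensed water 100 °C→T: 17.85(T − 100)
  water warms: 1060×4.18×(T − 44.1) = 4430.8(T − 44.1)
4448.6 T = 9650.2 + 1784.9 + 195398 = 206833
T ≈ 46.49 °C — below 100 °C, confirming all the steam condensed.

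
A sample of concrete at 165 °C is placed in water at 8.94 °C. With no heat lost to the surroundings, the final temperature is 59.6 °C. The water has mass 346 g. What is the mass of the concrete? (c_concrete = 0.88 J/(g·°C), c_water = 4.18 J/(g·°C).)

|Q_concrete| = |Q_water|:
m·0.88·(165 − 59.6) = 346·4.18·(59.6 − 8.94)
92.75 m = 73269  ⇒  m ≈ 789.9 g

m ≈ 790 g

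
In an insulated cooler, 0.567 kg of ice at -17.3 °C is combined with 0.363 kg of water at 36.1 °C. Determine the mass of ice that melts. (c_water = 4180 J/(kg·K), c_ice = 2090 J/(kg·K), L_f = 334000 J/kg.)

m_melted ≈ 0.103 kg

Cooling the water to 0 °C releases 0.363·4180·36.1 = 54776 J.
Warming the ice to 0 °C takes 0.567·2090·17.3 = 20501 J, leaving 34275 J for melting.
Melting all 0.567 kg of ice would need 0.567·334000 = 189378 J.
34275 J < 189378 J, so only part of the ice melts and the system sits at 0 °C.
Mass melted = 34275/334000 ≈ 0.1026 kg.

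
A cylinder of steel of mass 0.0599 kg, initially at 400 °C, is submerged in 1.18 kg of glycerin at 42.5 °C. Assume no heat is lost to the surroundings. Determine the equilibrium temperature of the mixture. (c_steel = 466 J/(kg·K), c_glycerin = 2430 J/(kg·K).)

Net heat exchanged in the isolated system is zero:
0.0599×466×(T − 400) + 1.18×2430×(T − 42.5) = 0
27.91(T − 400) + 2867.4(T − 42.5) = 0
(27.91 + 2867.4) T = 27.91×400 + 2867.4×42.5
T ≈ 45.95 °C

T_f ≈ 45.9 °C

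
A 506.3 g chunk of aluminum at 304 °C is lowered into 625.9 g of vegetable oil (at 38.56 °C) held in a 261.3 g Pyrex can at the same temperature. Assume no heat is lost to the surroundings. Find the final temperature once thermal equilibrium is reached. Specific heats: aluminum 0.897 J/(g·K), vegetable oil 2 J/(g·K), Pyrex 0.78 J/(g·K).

T_f is the heat-capacity-weighted average of the initial temperatures:
T_f = (454.15·304 + 1251.8·38.56 + 203.81·38.56) / (454.15 + 1251.8 + 203.81)
    = 194190 / 1909.8 ≈ 101.68 °C

T_f ≈ 101.7 °C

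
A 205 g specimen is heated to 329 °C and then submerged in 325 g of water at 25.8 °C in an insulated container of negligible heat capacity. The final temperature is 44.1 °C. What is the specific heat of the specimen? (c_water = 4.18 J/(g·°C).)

c ≈ 0.426 J/(g·°C)

m_s c (T_s − T_f) = m_water c_water (T_f − T_0):
205·c·(329 − 44.1) = 325·4.18·(44.1 − 25.8)
58404 c = 24861  ⇒  c ≈ 0.4257 J/(g·°C)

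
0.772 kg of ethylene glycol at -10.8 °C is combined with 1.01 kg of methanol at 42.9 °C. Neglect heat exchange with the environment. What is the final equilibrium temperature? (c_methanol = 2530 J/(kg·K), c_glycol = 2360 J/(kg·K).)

T_f ≈ 20.5 °C

T_f = Σ m_i c_i T_i / Σ m_i c_i:
T_f = (2555.3*42.9 + 1821.9*(-10.8)) / (2555.3 + 1821.9)
    = 89946 / 4377.2 ≈ 20.55 °C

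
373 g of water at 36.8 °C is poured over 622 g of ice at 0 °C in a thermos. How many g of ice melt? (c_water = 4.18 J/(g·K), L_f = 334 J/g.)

m_melted ≈ 172 g

Water can give up m c ΔT = 373×4.18×36.8 = 57376 J before reaching 0 °C.
To melt every bit of ice: 622×334 = 207748 J.
57376 J < 207748 J, so only part of the ice melts and the system sits at 0 °C.
m_melted×334 = 57376  ⇒  m_melted ≈ 171.8 g.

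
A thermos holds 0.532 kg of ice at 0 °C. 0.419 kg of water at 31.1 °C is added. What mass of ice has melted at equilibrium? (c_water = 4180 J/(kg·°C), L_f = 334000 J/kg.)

m_melted ≈ 0.163 kg

Cooling the water to 0 °C releases 0.419·4180·31.1 = 54469 J.
Fully melting the ice requires m_ice L_f = 0.532·334000 = 177688 J.
That's not enough to melt it all — equilibrium is at 0 °C with ice remaining.
m_melt = 54469 / L_f = 0.1631 kg.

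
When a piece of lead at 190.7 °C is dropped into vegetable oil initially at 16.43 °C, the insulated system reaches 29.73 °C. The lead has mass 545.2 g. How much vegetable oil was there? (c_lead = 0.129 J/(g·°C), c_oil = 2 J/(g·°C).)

m ≈ 426 g

Setting the total heat transfer to zero:
545.2·0.129·(29.73 − 190.7) + m·2·(29.73 − 16.43) = 0
26.6 m = 11321
m = 11321/26.6 ≈ 425.6 g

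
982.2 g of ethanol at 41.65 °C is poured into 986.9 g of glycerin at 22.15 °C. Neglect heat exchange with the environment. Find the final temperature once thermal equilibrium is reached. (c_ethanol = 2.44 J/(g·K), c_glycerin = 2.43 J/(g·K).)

T_f ≈ 31.9 °C

|Q_ethanol| = |Q_glycerin|:
982.2*2.44*(41.65 − T) = 986.9*2.43*(T − 22.15)
2396.6(41.65 − T) = 2398.2(T − 22.15)
4794.7 T = 152936  ⇒  T ≈ 31.90 °C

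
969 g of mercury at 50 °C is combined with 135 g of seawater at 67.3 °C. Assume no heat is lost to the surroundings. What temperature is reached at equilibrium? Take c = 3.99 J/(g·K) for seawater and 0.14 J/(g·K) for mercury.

T_f ≈ 63.8 °C

T_f = Σ m_i c_i T_i / Σ m_i c_i:
T_f = (538.65·67.3 + 135.66·50) / (538.65 + 135.66)
    = 43034 / 674.31 ≈ 63.82 °C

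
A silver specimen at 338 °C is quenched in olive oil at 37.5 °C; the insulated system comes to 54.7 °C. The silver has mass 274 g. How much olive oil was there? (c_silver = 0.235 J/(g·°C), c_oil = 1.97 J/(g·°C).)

|Q_silver| = |Q_oil|:
274×0.235×(338 − 54.7) = m×1.97×(54.7 − 37.5)
33.88 m = 18242  ⇒  m ≈ 538.4 g

m ≈ 538 g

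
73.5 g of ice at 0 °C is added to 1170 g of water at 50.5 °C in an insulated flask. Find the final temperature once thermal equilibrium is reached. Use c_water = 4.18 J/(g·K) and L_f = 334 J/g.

Sum of m c ΔT and latent-heat terms is zero:
melt ice: 73.5×334 = 24549; warm the meltwater: 307.23 T; water cools: 1170×4.18×(T − 50.5) = 4890.6(T − 50.5)
5197.8 T = 246975 − 24549 = 222426
T ≈ 42.79 °C (positive, so assuming full melt was valid).

T_f ≈ 42.8 °C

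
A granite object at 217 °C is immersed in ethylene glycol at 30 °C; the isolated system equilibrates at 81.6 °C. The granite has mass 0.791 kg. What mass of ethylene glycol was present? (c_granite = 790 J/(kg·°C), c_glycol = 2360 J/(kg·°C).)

m ≈ 0.695 kg

Heat lost by the granite = heat gained by the glycol:
0.791·790·(217 − 81.6) = m·2360·(81.6 − 30)
121776 m = 84610  ⇒  m ≈ 0.6948 kg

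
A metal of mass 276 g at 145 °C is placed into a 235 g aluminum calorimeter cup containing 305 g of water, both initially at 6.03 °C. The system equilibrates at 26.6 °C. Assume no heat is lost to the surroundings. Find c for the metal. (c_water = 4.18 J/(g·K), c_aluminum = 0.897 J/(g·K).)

Energy conservation, ΣQ = 0:
276·c·(26.6 − 145) + 305·4.18·(26.6 − 6.03) + 235·0.897·(26.6 − 6.03) = 0
-32678 c = -30561
c = -30561/-32678 ≈ 0.9352 J/(g·K)

c ≈ 0.935 J/(g·K)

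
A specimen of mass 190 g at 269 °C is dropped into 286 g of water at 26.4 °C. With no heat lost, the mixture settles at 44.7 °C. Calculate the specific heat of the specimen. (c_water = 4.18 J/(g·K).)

Heat lost by the specimen = heat gained by the water:
190×c×(269 − 44.7) = 286×4.18×(44.7 − 26.4)
42617 c = 21877  ⇒  c ≈ 0.5133 J/(g·K)

c ≈ 0.513 J/(g·K)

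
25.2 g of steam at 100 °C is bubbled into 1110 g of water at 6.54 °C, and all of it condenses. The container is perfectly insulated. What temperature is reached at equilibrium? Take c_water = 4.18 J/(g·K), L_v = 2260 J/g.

T_f ≈ 20.6 °C

Heat gained plus heat lost sum to zero:
steam→water at 100 °C releases m L_v = 25.2×2260 = 56952
  condensed water 100 °C→T: 105.34(T − 100)
  original water: 4639.8(T − 6.54)
4745.1 T = 56952 + 10534 + 30344 = 97830
T ≈ 20.62 °C, under the boiling point, so the assumption holds.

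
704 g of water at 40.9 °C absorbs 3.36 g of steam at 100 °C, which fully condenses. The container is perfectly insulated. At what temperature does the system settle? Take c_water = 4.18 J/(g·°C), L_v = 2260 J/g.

Sum of m c ΔT and latent-heat terms is zero:
steam→water at 100 °C releases m L_v = 3.36×2260 = 7593.6; condensate cools 100→T: 3.36×4.18×(T − 100) = 14.04(T − 100); water warms: 704×4.18×(T − 40.9) = 2942.7(T − 40.9)
2956.8 T = 7593.6 + 1404.5 + 120357 = 129355
T ≈ 43.75 °C, under the boiling point, so the assumption holds.

T_f ≈ 43.7 °C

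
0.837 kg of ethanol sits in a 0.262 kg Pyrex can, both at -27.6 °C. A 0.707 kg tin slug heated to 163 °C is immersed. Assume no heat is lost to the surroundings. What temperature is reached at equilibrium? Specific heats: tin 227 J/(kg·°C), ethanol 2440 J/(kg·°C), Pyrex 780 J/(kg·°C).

T_f ≈ -14.9 °C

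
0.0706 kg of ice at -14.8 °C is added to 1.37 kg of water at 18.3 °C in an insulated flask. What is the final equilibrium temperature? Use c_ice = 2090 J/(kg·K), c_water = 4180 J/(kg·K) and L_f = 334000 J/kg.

T_f ≈ 13.1 °C

Sum of m c ΔT and latent-heat terms is zero:
ice -14.8→0 °C: 0.0706×2090×14.8 = 2183.8
  latent heat to melt: 0.0706×334000 = 23580
  warm the meltwater: 295.11 T
  water: 5726.6(T − 18.3)
6021.7 T = 104797 − 25764 = 79033
T ≈ 13.12 °C — above 0 °C, consistent with complete melting.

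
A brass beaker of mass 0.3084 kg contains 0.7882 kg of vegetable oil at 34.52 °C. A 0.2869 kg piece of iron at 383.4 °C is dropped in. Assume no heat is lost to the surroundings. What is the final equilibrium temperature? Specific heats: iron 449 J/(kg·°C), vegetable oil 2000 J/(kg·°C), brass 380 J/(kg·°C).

T_f ≈ 59.2 °C

Setting the total heat transfer to zero:
0.2869×449×(T − 383.4) + 0.7882×2000×(T − 34.52) + 0.3084×380×(T − 34.52) = 0
128.82(T − 383.4) + 1576.4(T − 34.52) + 117.19(T − 34.52) = 0
(128.82 + 1576.4 + 117.19) T = 128.82×383.4 + 1576.4×34.52 + 117.19×34.52
T ≈ 59.18 °C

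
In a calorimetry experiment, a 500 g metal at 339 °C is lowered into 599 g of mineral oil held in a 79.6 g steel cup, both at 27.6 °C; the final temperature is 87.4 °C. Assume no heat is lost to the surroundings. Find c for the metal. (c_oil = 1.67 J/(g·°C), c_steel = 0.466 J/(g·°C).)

c ≈ 0.493 J/(g·°C)

Net heat exchanged in the isolated system is zero:
500·c·(87.4 − 339) + 599·1.67·(87.4 − 27.6) + 79.6·0.466·(87.4 − 27.6) = 0
-125800 c = -62038
c = -62038/-125800 ≈ 0.4931 J/(g·°C)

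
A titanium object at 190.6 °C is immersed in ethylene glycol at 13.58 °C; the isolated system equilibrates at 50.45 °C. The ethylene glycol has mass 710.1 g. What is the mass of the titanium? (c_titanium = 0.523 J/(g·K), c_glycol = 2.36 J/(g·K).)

Energy conservation, ΣQ = 0:
m·0.523·(50.45 − 190.6) + 710.1·2.36·(50.45 − 13.58) = 0
-73.3 m = -61788
m = -61788/-73.3 ≈ 843 g

m ≈ 843 g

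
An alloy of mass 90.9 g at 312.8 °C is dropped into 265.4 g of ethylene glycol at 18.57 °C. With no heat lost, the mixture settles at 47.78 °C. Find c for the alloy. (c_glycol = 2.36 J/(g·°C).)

m_s c (T_s − T_f) = m_glycol c_glycol (T_f − T_0):
90.9×c×(312.8 − 47.78) = 265.4×2.36×(47.78 − 18.57)
24090 c = 18296  ⇒  c ≈ 0.7595 J/(g·°C)

c ≈ 0.759 J/(g·°C)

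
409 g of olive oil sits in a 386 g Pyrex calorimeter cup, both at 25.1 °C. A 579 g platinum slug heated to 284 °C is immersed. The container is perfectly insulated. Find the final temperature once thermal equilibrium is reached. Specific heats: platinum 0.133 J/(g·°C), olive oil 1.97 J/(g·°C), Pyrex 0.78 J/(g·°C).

T_f ≈ 41.9 °C

Net heat exchanged in the isolated system is zero:
579×0.133×(T − 284) + 409×1.97×(T − 25.1) + 386×0.78×(T − 25.1) = 0
77.01(T − 284) + 805.73(T − 25.1) + 301.08(T − 25.1) = 0
1183.8 T = 49651
T = 49651 / 1183.8 = 41.9 °C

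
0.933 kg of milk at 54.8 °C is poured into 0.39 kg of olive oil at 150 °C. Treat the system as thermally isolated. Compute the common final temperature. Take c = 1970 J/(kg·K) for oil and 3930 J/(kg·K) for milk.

T_f ≈ 71.3 °C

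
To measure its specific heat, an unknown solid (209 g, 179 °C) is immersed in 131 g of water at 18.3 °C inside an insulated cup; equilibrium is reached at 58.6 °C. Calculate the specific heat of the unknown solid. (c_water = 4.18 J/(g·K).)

Let T be the final temperature. ΣQ_i = 0:
209×c×(58.6 − 179) + 131×4.18×(58.6 − 18.3) = 0
-25164 c = -22067
c = -22067/-25164 ≈ 0.877 J/(g·K)

c ≈ 0.877 J/(g·K)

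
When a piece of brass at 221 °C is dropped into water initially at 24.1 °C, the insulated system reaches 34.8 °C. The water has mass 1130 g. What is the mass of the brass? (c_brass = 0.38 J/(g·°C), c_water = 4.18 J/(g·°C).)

Heat gained plus heat lost sum to zero:
m·0.38·(34.8 − 221) + 1130·4.18·(34.8 − 24.1) = 0
-70.76 m = -50540
m = -50540/-70.76 ≈ 714.3 g

m ≈ 714 g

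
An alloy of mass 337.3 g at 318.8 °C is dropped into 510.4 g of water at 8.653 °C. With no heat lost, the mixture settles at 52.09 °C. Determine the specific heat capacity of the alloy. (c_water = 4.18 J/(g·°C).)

c ≈ 1.03 J/(g·°C)

Taking heat into each body as positive, Σ m c ΔT = 0:
337.3×c×(52.09 − 318.8) + 510.4×4.18×(52.09 − 8.653) = 0
-89961 c = -92672
c = -92672/-89961 ≈ 1.03 J/(g·°C)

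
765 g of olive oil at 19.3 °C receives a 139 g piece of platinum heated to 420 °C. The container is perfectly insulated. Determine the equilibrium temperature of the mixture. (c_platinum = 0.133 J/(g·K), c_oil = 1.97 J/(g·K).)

T_f ≈ 24.2 °C

Conservation of energy gives ΣQ = 0:
139·0.133·(T − 420) + 765·1.97·(T − 19.3) = 0
18.49(T − 420) + 1507(T − 19.3) = 0
1525.5 T = 36851
T = 36851/1525.5 ≈ 24.16 °C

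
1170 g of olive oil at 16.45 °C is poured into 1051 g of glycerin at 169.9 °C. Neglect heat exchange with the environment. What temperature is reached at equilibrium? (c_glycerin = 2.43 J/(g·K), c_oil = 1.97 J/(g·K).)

Set heat shed by the hot body equal to heat absorbed by the cold body:
1051·2.43·(169.9 − T) = 1170·1.97·(T − 16.45)
2553.9(169.9 − T) = 2304.9(T − 16.45)
4858.8 T = 471828  ⇒  T ≈ 97.11 °C

T_f ≈ 97.1 °C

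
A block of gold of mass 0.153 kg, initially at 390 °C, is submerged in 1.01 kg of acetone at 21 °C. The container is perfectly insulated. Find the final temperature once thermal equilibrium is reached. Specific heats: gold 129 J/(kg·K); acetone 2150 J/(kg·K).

T_f ≈ 24.3 °C

Conservation of energy gives ΣQ = 0:
0.153*129*(T − 390) + 1.01*2150*(T − 21) = 0
(19.74 + 2171.5) T = 19.74*390 + 2171.5*21
T = 53299/2191.2 ≈ 24.32 °C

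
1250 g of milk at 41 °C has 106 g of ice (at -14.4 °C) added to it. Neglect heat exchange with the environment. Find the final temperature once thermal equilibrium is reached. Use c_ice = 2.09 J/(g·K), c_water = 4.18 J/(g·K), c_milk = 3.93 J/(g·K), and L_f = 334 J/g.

Sum of m c ΔT and latent-heat terms is zero:
ice -14.4→0 °C: 106×2.09×14.4 = 3190.2
  fusion: m_ice L_f = 106×334 = 35404
  warm the meltwater: 443.08 T
  milk cools: 1250×3.93×(T − 41) = 4912.5(T − 41)
5355.6 T = 201412 − 38594 = 162818
T ≈ 30.40 °C (positive, so assuming full melt was valid).

T_f ≈ 30.4 °C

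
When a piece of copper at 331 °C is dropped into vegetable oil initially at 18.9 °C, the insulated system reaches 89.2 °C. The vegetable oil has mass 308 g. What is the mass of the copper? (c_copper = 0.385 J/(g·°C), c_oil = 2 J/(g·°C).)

Energy conservation, ΣQ = 0:
m·0.385·(89.2 − 331) + 308·2·(89.2 − 18.9) = 0
-93.09 m = -43305
m = -43305/-93.09 ≈ 465.2 g

m ≈ 465 g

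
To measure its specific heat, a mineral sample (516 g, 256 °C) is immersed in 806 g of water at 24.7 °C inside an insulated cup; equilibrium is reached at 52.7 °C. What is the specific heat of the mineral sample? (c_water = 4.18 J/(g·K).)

c ≈ 0.899 J/(g·K)

m_s c (T_s − T_f) = m_water c_water (T_f − T_0):
516×c×(256 − 52.7) = 806×4.18×(52.7 − 24.7)
104903 c = 94334  ⇒  c ≈ 0.8993 J/(g·K)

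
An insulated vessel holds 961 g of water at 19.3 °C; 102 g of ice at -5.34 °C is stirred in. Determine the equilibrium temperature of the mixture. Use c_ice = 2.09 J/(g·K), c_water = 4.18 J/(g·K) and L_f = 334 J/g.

T_f ≈ 9.5 °C

Sum of m c ΔT and latent-heat terms is zero:
warm ice to 0 °C: 102×2.09×(0 − (-5.34)) = 1138.4; melt ice: 102×334 = 34068; warm the meltwater: 426.36 T; water: 4017(T − 19.3)
4443.3 T = 77528 − 35206 = 42321
T ≈ 9.52 °C (positive, so assuming full melt was valid).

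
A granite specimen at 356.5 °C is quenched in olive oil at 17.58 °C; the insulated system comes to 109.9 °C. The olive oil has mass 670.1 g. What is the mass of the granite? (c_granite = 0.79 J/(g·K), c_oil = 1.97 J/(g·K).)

m ≈ 626 g

Taking heat into each body as positive, Σ m c ΔT = 0:
m·0.79·(109.9 − 356.5) + 670.1·1.97·(109.9 − 17.58) = 0
-194.81 m = -121871
m = -121871/-194.81 ≈ 625.6 g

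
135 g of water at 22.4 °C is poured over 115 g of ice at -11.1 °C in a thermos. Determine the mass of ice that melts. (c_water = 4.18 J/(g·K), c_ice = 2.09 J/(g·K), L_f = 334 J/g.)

Cooling the water to 0 °C releases 135·4.18·22.4 = 12640 J.
Warming the ice to 0 °C takes 115·2.09·11.1 = 2667.9 J, leaving 9972.4 J for melting.
To melt every bit of ice: 115·334 = 38410 J.
That's not enough to melt it all — equilibrium is at 0 °C with ice remaining.
m_melted·334 = 9972.4  ⇒  m_melted ≈ 29.86 g.

m_melted ≈ 29.9 g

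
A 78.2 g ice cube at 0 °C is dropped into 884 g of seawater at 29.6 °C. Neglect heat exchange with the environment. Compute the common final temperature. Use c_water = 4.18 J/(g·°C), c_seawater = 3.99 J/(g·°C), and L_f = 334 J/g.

T_f ≈ 20.3 °C

Energy conservation, ΣQ = 0:
fusion: m_ice L_f = 78.2×334 = 26119
  warm the meltwater: 326.88 T
  seawater cools: 884×3.99×(T − 29.6) = 3527.2(T − 29.6)
3854 T = 104404 − 26119 = 78285
T ≈ 20.31 °C — above 0 °C, consistent with complete melting.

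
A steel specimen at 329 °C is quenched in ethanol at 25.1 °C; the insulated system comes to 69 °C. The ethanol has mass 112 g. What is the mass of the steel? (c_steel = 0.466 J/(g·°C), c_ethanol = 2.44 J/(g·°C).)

m ≈ 99 g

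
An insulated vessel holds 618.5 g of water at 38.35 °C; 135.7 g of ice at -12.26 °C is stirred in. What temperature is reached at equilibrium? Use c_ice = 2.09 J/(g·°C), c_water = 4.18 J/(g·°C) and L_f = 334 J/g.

T_f ≈ 16.0 °C

Sum of m c ΔT and latent-heat terms is zero:
warm ice to 0 °C: 135.7·2.09·(0 − (-12.26)) = 3477.1; melt ice: 135.7·334 = 45324; meltwater 0→T: 135.7·4.18·T = 567.23 T; water: 2585.3(T − 38.35)
3152.6 T = 99147 − 48801 = 50347
T ≈ 15.97 °C. Since T > 0 °C, the all-ice-melts assumption holds.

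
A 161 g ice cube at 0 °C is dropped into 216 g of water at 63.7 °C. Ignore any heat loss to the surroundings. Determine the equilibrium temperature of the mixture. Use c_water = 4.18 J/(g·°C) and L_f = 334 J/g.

Sum of m c ΔT and latent-heat terms is zero:
melt ice: 161·334 = 53774; meltwater 0→T: 161·4.18·T = 672.98 T; water: 902.88(T − 63.7)
1575.9 T = 57513 − 53774 = 3739.5
T ≈ 2.37 °C. Since T > 0 °C, the all-ice-melts assumption holds.

T_f ≈ 2.4 °C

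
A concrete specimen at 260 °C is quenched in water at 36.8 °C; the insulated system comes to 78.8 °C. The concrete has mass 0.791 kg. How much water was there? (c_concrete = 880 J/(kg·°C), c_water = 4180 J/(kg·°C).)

m ≈ 0.718 kg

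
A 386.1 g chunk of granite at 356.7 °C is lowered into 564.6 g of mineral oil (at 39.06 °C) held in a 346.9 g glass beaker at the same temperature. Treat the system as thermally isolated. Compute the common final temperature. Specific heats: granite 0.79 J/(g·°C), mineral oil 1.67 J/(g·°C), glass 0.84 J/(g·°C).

T_f ≈ 102.0 °C

T_f = Σ m_i c_i T_i / Σ m_i c_i:
T_f = (305.02×356.7 + 942.88×39.06 + 291.4×39.06) / (305.02 + 942.88 + 291.4)
    = 157011 / 1539.3 ≈ 102.00 °C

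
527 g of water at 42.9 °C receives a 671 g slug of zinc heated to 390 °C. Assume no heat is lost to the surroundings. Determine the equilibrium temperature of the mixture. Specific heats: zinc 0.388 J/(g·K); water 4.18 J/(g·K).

T_f ≈ 79.6 °C

|Q_zinc| = |Q_water|:
671*0.388*(390 − T) = 527*4.18*(T − 42.9)
260.35(390 − T) = 2202.9(T − 42.9)
2463.2 T = 196038  ⇒  T ≈ 79.59 °C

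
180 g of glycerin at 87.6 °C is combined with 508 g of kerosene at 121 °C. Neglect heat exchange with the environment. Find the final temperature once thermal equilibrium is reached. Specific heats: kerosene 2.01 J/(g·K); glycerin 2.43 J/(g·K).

T_f ≈ 111.0 °C

Heat lost by the kerosene equals heat gained by the glycerin:
508×2.01×(121 − T) = 180×2.43×(T − 87.6)
1021.1(121 − T) = 437.4(T − 87.6)
1458.5 T = 161867  ⇒  T ≈ 110.98 °C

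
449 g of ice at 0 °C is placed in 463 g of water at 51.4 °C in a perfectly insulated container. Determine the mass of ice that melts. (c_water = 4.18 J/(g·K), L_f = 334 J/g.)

m_melted ≈ 298 g

Heat available from the water dropping to 0 °C: 463×4.18×51.4 = 99476 J.
To melt every bit of ice: 449×334 = 149966 J.
Since 99476 < 149966 J, not all the ice melts; equilibrium is at 0 °C.
m_melt = 99476 / L_f = 297.8 g.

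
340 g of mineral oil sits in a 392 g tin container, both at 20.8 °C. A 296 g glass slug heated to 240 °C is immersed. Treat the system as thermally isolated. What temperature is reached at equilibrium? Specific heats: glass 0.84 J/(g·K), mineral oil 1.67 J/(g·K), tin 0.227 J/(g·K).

T_f ≈ 81.0 °C

Setting the total heat transfer to zero:
296·0.84·(T − 240) + 340·1.67·(T − 20.8) + 392·0.227·(T − 20.8) = 0
248.64(T − 240) + 567.8(T − 20.8) + 88.98(T − 20.8) = 0
905.42 T = 73335
T = 73335 / 905.42 = 81 °C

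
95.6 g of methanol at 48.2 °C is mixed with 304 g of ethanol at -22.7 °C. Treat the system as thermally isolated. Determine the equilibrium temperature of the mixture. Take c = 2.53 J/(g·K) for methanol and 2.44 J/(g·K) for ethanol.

T_f ≈ -5.3 °C

Set heat shed by the hot body equal to heat absorbed by the cold body:
95.6*2.53*(48.2 − T) = 304*2.44*(T − (-22.7))
241.87(48.2 − T) = 741.76(T − (-22.7))
983.63 T = -5179.9  ⇒  T ≈ -5.27 °C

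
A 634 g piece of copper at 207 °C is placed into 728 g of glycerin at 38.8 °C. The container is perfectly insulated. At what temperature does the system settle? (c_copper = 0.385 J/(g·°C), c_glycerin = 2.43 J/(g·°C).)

T_f ≈ 59.2 °C

With ΣQ=0 the equilibrium temperature is the m·c-weighted mean:
T_f = (244.09·207 + 1769·38.8) / (244.09 + 1769)
    = 119165 / 2013.1 ≈ 59.19 °C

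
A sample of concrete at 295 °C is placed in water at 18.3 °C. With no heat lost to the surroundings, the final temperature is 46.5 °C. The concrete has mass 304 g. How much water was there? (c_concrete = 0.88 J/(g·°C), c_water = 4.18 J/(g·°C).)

Let T be the final temperature. ΣQ_i = 0:
304·0.88·(46.5 − 295) + m·4.18·(46.5 − 18.3) = 0
117.88 m = 66479
m = 66479/117.88 ≈ 564 g

m ≈ 564 g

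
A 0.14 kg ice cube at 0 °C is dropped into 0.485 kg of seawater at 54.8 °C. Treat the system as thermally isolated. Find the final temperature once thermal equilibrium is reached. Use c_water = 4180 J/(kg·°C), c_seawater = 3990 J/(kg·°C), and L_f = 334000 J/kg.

T_f ≈ 23.5 °C

Net heat exchanged in the isolated system is zero:
melt ice: 0.14·334000 = 46760
  warm the meltwater: 585.2 T
  seawater cools: 0.485·3990·(T − 54.8) = 1935.1(T − 54.8)
2520.3 T = 106046 − 46760 = 59286
T ≈ 23.52 °C — above 0 °C, consistent with complete melting.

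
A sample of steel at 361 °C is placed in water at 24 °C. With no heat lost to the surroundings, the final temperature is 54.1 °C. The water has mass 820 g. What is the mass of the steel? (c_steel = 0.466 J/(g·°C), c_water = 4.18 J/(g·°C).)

Taking heat into each body as positive, Σ m c ΔT = 0:
m·0.466·(54.1 − 361) + 820·4.18·(54.1 − 24) = 0
-143.02 m = -103171
m = -103171/-143.02 ≈ 721.4 g

m ≈ 721 g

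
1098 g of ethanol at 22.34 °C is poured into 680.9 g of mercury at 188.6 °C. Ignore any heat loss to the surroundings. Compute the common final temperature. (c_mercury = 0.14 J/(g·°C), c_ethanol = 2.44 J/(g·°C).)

T_f ≈ 28.1 °C

With ΣQ=0 the equilibrium temperature is the m·c-weighted mean:
T_f = (95.33·188.6 + 2679.1·22.34) / (95.33 + 2679.1)
    = 77830 / 2774.4 ≈ 28.05 °C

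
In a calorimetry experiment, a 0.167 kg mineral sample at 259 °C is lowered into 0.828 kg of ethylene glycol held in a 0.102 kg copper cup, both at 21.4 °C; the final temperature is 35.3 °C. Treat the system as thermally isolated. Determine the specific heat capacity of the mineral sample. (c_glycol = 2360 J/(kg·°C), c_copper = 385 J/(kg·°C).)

Taking heat into each body as positive, Σ m c ΔT = 0:
0.167×c×(35.3 − 259) + 0.828×2360×(35.3 − 21.4) + 0.102×385×(35.3 − 21.4) = 0
-37.36 c = -27708
c = -27708/-37.36 ≈ 741.7 J/(kg·°C)

c ≈ 742 J/(kg·°C)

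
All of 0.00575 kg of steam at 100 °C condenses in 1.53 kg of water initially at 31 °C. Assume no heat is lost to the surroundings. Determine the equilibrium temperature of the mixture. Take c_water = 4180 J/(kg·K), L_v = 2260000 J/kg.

T_f ≈ 33.3 °C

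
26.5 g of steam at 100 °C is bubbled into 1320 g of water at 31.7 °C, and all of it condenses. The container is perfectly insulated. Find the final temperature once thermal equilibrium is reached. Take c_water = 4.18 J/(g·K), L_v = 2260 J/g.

Sum of m c ΔT and latent-heat terms is zero:
condense steam: −26.5×2260 = −59890; condensed water 100 °C→T: 110.77(T − 100); original water: 5517.6(T − 31.7)
5628.4 T = 59890 + 11077 + 174908 = 245875
T ≈ 43.68 °C — below 100 °C, confirming all the steam condensed.

T_f ≈ 43.7 °C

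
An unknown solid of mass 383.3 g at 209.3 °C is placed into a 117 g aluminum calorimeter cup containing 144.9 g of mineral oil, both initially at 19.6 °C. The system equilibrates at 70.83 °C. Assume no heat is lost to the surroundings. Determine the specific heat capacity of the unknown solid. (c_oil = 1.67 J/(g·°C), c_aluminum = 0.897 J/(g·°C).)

Conservation of energy gives ΣQ = 0:
383.3×c×(70.83 − 209.3) + 144.9×1.67×(70.83 − 19.6) + 117×0.897×(70.83 − 19.6) = 0
-53076 c = -17773
c = -17773/-53076 ≈ 0.3349 J/(g·°C)

c ≈ 0.335 J/(g·°C)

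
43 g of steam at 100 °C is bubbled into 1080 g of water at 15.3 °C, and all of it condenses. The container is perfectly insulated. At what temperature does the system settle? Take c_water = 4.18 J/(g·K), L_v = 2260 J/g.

Let T be the final temperature. ΣQ_i = 0:
latent heat released on condensation: 43·2260 = 97180
  condensate cools 100→T: 43·4.18·(T − 100) = 179.74(T − 100)
  water warms: 1080·4.18·(T − 15.3) = 4514.4(T − 15.3)
4694.1 T = 97180 + 17974 + 69070 = 184224
T ≈ 39.25 °C, under the boiling point, so the assumption holds.

T_f ≈ 39.2 °C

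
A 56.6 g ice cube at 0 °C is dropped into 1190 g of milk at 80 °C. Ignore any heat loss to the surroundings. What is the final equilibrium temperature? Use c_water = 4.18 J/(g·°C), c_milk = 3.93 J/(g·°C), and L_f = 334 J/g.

T_f ≈ 72.3 °C

Sum of m c ΔT and latent-heat terms is zero:
fusion: m_ice L_f = 56.6×334 = 18904
  warm the meltwater: 236.59 T
  milk cools: 1190×3.93×(T − 80) = 4676.7(T − 80)
4913.3 T = 374136 − 18904 = 355232
T ≈ 72.30 °C — above 0 °C, consistent with complete melting.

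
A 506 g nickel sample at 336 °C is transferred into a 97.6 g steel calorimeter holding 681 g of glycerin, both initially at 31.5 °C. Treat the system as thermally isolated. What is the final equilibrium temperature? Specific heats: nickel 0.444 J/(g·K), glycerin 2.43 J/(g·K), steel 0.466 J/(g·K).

T_f ≈ 67.0 °C

Setting the total heat transfer to zero:
506*0.444*(T − 336) + 681*2.43*(T − 31.5) + 97.6*0.466*(T − 31.5) = 0
224.66(T − 336) + 1654.8(T − 31.5) + 45.48(T − 31.5) = 0
(224.66 + 1654.8 + 45.48) T = 224.66*336 + 1654.8*31.5 + 45.48*31.5
T = 129047/1925 ≈ 67.04 °C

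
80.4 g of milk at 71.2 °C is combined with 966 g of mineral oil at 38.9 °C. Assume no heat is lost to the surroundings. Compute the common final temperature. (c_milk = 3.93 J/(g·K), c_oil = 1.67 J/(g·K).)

T_f ≈ 44.2 °C

Energy conservation, ΣQ = 0:
80.4*3.93*(T − 71.2) + 966*1.67*(T − 38.9) = 0
(315.97 + 1613.2) T = 315.97*71.2 + 1613.2*38.9
T ≈ 44.19 °C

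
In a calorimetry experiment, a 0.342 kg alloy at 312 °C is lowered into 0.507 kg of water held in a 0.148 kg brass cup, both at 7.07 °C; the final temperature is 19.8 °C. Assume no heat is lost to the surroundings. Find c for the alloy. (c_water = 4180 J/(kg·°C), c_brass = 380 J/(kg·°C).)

c ≈ 277 J/(kg·°C)

Heat gained plus heat lost sum to zero:
0.342·c·(19.8 − 312) + 0.507·4180·(19.8 − 7.07) + 0.148·380·(19.8 − 7.07) = 0
-99.93 c = -27694
c = -27694/-99.93 ≈ 277.1 J/(kg·°C)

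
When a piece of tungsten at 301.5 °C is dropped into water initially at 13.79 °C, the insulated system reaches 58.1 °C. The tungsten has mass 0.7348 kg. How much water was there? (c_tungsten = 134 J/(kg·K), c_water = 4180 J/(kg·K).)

m ≈ 0.129 kg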